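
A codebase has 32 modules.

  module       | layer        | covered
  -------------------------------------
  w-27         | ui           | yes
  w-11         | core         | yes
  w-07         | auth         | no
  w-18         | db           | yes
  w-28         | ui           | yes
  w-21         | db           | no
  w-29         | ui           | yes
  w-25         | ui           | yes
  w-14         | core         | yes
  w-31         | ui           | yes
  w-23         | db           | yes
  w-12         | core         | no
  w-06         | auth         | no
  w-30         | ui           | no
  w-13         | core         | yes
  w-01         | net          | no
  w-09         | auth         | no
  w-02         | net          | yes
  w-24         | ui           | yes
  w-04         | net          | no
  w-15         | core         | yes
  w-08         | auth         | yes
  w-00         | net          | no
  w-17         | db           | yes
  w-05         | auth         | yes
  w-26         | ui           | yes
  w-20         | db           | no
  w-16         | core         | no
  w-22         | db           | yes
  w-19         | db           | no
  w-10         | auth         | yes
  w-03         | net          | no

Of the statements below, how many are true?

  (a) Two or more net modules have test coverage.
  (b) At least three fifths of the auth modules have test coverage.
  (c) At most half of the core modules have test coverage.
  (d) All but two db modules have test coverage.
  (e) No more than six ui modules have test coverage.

0

(a) net: |A| = 5, |A ∩ B| = 1; needs |A ∩ B| ≥ 2 — false.
(b) auth: |A| = 6, |A ∩ B| = 3; needs |A ∩ B| / |A| ≥ 3/5 — false.
(c) core: |A| = 6, |A ∩ B| = 4; needs |A ∩ B| ≤ |A ∖ B| — false.
(d) db: |A| = 7, |A ∩ B| = 4; needs |A ∖ B| = 2 — false.
(e) ui: |A| = 8, |A ∩ B| = 7; needs |A ∩ B| ≤ 6 — false.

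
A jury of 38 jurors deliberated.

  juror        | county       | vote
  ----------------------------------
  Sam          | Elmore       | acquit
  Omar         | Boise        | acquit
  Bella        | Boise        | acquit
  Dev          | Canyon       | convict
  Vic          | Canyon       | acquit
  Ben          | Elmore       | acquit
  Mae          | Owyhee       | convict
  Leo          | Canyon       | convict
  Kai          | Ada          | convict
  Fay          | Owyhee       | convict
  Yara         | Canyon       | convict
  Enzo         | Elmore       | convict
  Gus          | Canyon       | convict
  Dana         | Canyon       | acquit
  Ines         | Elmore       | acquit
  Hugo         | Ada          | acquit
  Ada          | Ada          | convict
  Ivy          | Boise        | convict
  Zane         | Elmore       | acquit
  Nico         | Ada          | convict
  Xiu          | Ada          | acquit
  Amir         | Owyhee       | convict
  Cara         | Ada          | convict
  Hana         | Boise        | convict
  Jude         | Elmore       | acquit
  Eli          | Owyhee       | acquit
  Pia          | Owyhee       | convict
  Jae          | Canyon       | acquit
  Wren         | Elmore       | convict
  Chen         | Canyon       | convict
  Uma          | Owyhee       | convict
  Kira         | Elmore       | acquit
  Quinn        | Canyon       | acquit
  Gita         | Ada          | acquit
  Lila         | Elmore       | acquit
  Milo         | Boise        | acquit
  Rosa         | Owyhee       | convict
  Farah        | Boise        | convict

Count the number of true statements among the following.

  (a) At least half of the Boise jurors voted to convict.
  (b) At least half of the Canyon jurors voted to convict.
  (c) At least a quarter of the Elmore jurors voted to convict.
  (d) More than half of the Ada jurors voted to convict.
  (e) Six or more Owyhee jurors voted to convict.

4

(a) Boise: |A| = 6, |A ∩ B| = 3; needs |A ∩ B| ≥ |A ∖ B| — true.
(b) Canyon: |A| = 9, |A ∩ B| = 5; needs |A ∩ B| ≥ |A ∖ B| — true.
(c) Elmore: |A| = 9, |A ∩ B| = 2; needs |A ∩ B| / |A| ≥ 1/4 — false.
(d) Ada: |A| = 7, |A ∩ B| = 4; needs |A ∩ B| > |A ∖ B| — true.
(e) Owyhee: |A| = 7, |A ∩ B| = 6; needs |A ∩ B| ≥ 6 — true.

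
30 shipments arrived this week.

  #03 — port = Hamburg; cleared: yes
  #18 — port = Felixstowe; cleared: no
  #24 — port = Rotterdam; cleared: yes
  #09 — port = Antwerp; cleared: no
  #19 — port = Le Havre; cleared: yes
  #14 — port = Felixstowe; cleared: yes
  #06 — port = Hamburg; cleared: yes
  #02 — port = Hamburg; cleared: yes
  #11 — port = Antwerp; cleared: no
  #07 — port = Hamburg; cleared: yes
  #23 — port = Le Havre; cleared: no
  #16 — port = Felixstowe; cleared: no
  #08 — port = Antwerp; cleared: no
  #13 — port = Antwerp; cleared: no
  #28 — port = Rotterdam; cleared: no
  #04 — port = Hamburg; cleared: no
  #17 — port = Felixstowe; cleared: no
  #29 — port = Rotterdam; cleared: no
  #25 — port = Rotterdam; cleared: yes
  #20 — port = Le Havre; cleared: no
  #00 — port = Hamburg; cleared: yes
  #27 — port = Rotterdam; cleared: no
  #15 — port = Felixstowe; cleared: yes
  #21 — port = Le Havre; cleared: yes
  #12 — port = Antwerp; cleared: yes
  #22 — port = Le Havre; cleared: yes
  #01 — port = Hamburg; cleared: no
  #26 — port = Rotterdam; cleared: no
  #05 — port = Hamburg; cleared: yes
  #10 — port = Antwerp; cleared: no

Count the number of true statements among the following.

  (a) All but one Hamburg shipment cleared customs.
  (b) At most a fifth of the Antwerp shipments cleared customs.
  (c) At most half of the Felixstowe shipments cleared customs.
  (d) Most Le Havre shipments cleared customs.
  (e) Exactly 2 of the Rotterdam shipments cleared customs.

(a) Hamburg: |A| = 8, |A ∩ B| = 6; needs |A ∖ B| = 1 — false.
(b) Antwerp: |A| = 6, |A ∩ B| = 1; needs |A ∩ B| / |A| ≤ 1/5 — true.
(c) Felixstowe: |A| = 5, |A ∩ B| = 2; needs |A ∩ B| ≤ |A ∖ B| — true.
(d) Le Havre: |A| = 5, |A ∩ B| = 3; needs |A ∩ B| > |A ∖ B| — true.
(e) Rotterdam: |A| = 6, |A ∩ B| = 2; needs |A ∩ B| = 2 — true.

4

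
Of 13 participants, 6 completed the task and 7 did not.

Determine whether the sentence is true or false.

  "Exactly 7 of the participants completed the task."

Truth condition: |A ∩ B| = 7.
|A| = 13, |A ∩ B| = 6, |A ∖ B| = 7.
|A ∩ B| = 6, so the statement is false.

False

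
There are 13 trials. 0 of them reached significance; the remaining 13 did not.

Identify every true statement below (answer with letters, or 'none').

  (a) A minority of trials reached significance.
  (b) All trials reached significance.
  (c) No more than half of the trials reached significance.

(a), (c)

|A| = 13, |A ∩ B| = 0, |A ∖ B| = 13.
(a) |A ∩ B| < |A ∖ B|: holds.
(b) A ⊆ B, i.e. every element of A is in B (|A ∖ B| = 0): fails.
(c) |A ∩ B| ≤ |A ∖ B|: holds.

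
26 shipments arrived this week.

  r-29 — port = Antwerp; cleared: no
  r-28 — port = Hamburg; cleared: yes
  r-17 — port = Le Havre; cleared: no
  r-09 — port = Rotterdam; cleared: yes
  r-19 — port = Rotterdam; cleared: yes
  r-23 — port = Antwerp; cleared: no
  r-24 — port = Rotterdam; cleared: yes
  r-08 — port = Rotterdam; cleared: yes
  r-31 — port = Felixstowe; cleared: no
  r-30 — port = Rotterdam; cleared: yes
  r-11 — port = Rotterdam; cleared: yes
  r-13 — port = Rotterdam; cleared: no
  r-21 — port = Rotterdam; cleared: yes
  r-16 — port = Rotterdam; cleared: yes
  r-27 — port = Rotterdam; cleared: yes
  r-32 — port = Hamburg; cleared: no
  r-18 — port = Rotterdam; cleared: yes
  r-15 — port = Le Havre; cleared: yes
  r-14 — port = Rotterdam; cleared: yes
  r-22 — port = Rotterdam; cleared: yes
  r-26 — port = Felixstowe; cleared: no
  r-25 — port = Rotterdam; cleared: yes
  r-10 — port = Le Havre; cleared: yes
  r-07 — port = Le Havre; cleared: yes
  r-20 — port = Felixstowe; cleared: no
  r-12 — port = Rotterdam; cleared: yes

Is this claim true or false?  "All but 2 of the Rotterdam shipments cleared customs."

False

The determiner here denotes the relation: |A ∖ B| = 2.
|A| = 15, |A ∩ B| = 14, |A ∖ B| = 1.
|A ∖ B| = 1, so the statement is false.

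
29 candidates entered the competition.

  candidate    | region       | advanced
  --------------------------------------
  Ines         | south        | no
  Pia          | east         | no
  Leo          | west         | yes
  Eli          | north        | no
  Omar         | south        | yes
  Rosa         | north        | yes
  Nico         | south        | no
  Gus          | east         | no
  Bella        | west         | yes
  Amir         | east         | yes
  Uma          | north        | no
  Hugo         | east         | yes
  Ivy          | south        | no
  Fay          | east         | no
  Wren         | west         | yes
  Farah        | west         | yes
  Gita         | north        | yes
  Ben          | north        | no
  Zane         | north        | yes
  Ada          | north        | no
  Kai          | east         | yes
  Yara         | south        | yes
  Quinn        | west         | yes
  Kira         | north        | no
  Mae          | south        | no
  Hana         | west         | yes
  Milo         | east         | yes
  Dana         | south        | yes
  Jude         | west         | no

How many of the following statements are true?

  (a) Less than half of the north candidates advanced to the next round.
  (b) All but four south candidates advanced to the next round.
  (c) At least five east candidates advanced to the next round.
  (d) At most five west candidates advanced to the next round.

2

(a) north: |A| = 8, |A ∩ B| = 3; needs |A ∩ B| < |A ∖ B| — true.
(b) south: |A| = 7, |A ∩ B| = 3; needs |A ∖ B| = 4 — true.
(c) east: |A| = 7, |A ∩ B| = 4; needs |A ∩ B| ≥ 5 — false.
(d) west: |A| = 7, |A ∩ B| = 6; needs |A ∩ B| ≤ 5 — false.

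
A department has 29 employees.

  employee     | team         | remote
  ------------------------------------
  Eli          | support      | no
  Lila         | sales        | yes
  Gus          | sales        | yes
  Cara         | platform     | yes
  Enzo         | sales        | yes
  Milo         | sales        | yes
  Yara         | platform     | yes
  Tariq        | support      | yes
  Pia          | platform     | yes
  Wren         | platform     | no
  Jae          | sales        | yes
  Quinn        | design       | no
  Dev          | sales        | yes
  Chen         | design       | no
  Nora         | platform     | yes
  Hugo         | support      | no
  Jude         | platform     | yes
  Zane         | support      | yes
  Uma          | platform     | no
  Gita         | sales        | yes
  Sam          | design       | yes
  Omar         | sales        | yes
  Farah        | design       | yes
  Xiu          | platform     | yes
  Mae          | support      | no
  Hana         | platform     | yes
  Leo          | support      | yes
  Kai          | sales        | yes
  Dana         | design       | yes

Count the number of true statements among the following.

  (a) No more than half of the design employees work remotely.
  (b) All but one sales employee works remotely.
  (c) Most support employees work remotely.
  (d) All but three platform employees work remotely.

0

(a) design: |A| = 5, |A ∩ B| = 3; needs |A ∩ B| ≤ |A ∖ B| — false.
(b) sales: |A| = 9, |A ∩ B| = 9; needs |A ∖ B| = 1 — false.
(c) support: |A| = 6, |A ∩ B| = 3; needs |A ∩ B| > |A ∖ B| — false.
(d) platform: |A| = 9, |A ∩ B| = 7; needs |A ∖ B| = 3 — false.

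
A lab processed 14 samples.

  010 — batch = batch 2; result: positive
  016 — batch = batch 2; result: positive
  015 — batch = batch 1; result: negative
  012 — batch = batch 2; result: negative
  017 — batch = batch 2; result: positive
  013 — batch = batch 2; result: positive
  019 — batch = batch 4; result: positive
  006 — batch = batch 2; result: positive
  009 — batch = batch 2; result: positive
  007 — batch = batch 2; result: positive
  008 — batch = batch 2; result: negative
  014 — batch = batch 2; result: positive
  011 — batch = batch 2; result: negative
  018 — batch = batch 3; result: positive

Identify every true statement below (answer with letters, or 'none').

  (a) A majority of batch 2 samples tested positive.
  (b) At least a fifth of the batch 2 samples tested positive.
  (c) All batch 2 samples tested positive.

(a), (b)

|A| = 11, |A ∩ B| = 8, |A ∖ B| = 3.
(a) |A ∩ B| > |A ∖ B|: holds.
(b) |A ∩ B| / |A| ≥ 1/5: holds.
(c) A ⊆ B, i.e. every element of A is in B (|A ∖ B| = 0): fails.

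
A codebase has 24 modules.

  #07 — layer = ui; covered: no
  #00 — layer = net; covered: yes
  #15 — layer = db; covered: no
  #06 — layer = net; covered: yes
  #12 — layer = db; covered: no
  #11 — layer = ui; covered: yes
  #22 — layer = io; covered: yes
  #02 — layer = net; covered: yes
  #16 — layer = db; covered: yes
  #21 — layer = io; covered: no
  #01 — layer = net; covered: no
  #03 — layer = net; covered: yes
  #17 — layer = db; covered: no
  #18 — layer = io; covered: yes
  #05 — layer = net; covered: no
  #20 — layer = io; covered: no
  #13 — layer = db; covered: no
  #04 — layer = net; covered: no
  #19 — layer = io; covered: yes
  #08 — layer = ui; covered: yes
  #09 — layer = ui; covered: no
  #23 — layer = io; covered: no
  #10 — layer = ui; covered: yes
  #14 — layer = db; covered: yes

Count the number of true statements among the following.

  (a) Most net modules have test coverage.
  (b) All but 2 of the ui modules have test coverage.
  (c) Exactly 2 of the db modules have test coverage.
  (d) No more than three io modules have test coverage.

(a) net: |A| = 7, |A ∩ B| = 4; needs |A ∩ B| > |A ∖ B| — true.
(b) ui: |A| = 5, |A ∩ B| = 3; needs |A ∖ B| = 2 — true.
(c) db: |A| = 6, |A ∩ B| = 2; needs |A ∩ B| = 2 — true.
(d) io: |A| = 6, |A ∩ B| = 3; needs |A ∩ B| ≤ 3 — true.

4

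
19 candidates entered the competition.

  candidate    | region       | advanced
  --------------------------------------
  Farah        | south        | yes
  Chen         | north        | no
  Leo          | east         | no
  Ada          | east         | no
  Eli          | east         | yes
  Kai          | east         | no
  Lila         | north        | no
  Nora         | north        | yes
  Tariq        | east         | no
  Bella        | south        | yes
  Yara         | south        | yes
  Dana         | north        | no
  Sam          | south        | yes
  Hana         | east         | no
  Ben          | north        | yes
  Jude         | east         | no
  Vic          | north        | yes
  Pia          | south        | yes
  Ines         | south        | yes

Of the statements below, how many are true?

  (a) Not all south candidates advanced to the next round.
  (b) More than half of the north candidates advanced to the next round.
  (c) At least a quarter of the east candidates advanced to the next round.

0

(a) south: |A| = 6, |A ∩ B| = 6; needs A ⊄ B (|A ∖ B| ≥ 1) — false.
(b) north: |A| = 6, |A ∩ B| = 3; needs |A ∩ B| > |A ∖ B| — false.
(c) east: |A| = 7, |A ∩ B| = 1; needs |A ∩ B| / |A| ≥ 1/4 — false.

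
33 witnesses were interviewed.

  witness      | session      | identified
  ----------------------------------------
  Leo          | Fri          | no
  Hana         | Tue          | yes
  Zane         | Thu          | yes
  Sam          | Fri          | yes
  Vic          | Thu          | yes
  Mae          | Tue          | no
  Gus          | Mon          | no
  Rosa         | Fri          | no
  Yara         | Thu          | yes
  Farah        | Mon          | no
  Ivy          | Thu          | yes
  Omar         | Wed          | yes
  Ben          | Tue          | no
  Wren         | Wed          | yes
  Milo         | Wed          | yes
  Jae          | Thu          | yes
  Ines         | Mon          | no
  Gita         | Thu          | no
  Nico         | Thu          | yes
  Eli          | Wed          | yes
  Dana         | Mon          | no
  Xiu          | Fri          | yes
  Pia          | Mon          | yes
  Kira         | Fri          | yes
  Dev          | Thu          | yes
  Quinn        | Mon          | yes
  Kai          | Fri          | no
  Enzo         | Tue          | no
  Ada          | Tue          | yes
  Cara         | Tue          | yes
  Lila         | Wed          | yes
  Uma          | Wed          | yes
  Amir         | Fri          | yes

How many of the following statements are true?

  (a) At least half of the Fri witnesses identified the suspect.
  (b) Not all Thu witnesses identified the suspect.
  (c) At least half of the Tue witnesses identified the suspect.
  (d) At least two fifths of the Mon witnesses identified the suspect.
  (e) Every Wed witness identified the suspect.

4

(a) Fri: |A| = 7, |A ∩ B| = 4; needs |A ∩ B| ≥ |A ∖ B| — true.
(b) Thu: |A| = 8, |A ∩ B| = 7; needs A ⊄ B (|A ∖ B| ≥ 1) — true.
(c) Tue: |A| = 6, |A ∩ B| = 3; needs |A ∩ B| ≥ |A ∖ B| — true.
(d) Mon: |A| = 6, |A ∩ B| = 2; needs |A ∩ B| / |A| ≥ 2/5 — false.
(e) Wed: |A| = 6, |A ∩ B| = 6; needs A ⊆ B, i.e. every element of A is in B (|A ∖ B| = 0) — true.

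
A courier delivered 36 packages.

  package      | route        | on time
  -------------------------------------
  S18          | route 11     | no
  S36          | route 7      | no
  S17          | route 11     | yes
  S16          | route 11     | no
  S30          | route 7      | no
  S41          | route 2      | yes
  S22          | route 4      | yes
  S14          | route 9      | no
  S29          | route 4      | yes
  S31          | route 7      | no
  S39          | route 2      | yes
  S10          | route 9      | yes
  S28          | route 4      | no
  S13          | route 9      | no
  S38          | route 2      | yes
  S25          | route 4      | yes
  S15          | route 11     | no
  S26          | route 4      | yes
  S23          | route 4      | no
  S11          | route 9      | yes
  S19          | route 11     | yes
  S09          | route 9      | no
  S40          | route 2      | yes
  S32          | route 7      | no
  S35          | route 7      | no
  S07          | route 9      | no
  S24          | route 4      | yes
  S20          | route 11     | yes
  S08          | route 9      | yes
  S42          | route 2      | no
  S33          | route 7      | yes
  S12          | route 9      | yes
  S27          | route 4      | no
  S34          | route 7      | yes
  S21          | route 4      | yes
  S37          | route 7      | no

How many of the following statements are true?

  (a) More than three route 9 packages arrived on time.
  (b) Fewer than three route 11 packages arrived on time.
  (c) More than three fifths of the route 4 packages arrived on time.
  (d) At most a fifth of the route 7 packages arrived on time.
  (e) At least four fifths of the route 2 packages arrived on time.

(a) route 9: |A| = 8, |A ∩ B| = 4; needs |A ∩ B| > 3 — true.
(b) route 11: |A| = 6, |A ∩ B| = 3; needs |A ∩ B| < 3 — false.
(c) route 4: |A| = 9, |A ∩ B| = 6; needs |A ∩ B| / |A| > 3/5 — true.
(d) route 7: |A| = 8, |A ∩ B| = 2; needs |A ∩ B| / |A| ≤ 1/5 — false.
(e) route 2: |A| = 5, |A ∩ B| = 4; needs |A ∩ B| / |A| ≥ 4/5 — true.

3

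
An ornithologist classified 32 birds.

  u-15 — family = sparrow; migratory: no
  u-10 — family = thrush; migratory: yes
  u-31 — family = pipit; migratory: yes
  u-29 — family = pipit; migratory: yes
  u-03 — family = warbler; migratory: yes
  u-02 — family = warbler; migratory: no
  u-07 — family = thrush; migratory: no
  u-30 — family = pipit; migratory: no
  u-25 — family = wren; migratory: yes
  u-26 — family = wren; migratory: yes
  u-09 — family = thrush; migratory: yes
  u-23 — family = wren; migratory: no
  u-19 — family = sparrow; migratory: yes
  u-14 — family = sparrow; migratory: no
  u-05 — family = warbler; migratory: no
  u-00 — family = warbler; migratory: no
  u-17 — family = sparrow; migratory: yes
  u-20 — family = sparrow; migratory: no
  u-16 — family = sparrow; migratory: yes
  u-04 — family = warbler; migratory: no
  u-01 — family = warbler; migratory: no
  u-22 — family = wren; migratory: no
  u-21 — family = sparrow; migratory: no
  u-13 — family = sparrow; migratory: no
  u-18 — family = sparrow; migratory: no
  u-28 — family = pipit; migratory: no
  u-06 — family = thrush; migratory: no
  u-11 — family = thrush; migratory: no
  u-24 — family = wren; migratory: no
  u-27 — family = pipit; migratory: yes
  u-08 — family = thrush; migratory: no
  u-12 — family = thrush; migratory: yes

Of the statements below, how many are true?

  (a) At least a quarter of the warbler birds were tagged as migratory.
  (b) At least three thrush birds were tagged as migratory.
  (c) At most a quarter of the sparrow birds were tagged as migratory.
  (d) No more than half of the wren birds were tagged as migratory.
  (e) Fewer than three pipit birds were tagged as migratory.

2

(a) warbler: |A| = 6, |A ∩ B| = 1; needs |A ∩ B| / |A| ≥ 1/4 — false.
(b) thrush: |A| = 7, |A ∩ B| = 3; needs |A ∩ B| ≥ 3 — true.
(c) sparrow: |A| = 9, |A ∩ B| = 3; needs |A ∩ B| / |A| ≤ 1/4 — false.
(d) wren: |A| = 5, |A ∩ B| = 2; needs |A ∩ B| ≤ |A ∖ B| — true.
(e) pipit: |A| = 5, |A ∩ B| = 3; needs |A ∩ B| < 3 — false.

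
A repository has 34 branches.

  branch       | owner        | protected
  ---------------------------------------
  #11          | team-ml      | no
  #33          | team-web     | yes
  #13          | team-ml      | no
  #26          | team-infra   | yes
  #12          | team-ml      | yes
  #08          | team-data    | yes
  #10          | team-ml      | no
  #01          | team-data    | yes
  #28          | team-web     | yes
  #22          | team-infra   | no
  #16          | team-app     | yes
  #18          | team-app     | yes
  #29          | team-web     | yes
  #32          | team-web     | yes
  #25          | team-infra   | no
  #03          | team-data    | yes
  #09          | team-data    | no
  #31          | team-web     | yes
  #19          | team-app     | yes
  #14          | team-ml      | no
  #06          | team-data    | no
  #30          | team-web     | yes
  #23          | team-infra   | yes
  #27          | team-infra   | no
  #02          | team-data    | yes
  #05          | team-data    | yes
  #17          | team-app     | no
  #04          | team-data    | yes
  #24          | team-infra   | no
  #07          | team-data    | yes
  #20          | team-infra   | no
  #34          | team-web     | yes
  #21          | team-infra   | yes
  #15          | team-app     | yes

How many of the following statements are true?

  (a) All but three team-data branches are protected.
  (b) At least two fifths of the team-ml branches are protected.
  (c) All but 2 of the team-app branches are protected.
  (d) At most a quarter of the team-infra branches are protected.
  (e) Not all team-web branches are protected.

0

(a) team-data: |A| = 9, |A ∩ B| = 7; needs |A ∖ B| = 3 — false.
(b) team-ml: |A| = 5, |A ∩ B| = 1; needs |A ∩ B| / |A| ≥ 2/5 — false.
(c) team-app: |A| = 5, |A ∩ B| = 4; needs |A ∖ B| = 2 — false.
(d) team-infra: |A| = 8, |A ∩ B| = 3; needs |A ∩ B| / |A| ≤ 1/4 — false.
(e) team-web: |A| = 7, |A ∩ B| = 7; needs A ⊄ B (|A ∖ B| ≥ 1) — false.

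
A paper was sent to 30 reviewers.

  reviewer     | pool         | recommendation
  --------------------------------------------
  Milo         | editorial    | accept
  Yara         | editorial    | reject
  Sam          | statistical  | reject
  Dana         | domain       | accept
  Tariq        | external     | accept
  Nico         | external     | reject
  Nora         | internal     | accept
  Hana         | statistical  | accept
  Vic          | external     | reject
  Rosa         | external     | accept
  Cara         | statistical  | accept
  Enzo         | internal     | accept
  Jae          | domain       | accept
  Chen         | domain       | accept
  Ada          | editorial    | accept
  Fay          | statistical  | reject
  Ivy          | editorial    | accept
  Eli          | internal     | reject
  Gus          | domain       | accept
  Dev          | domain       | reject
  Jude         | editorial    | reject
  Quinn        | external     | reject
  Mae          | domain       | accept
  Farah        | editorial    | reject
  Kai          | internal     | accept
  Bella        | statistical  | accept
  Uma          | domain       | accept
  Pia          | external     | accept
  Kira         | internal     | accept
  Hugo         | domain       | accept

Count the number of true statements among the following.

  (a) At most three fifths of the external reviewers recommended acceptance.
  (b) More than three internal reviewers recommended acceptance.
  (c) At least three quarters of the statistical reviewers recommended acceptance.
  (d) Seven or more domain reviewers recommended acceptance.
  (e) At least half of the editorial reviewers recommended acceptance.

(a) external: |A| = 6, |A ∩ B| = 3; needs |A ∩ B| / |A| ≤ 3/5 — true.
(b) internal: |A| = 5, |A ∩ B| = 4; needs |A ∩ B| > 3 — true.
(c) statistical: |A| = 5, |A ∩ B| = 3; needs |A ∩ B| / |A| ≥ 3/4 — false.
(d) domain: |A| = 8, |A ∩ B| = 7; needs |A ∩ B| ≥ 7 — true.
(e) editorial: |A| = 6, |A ∩ B| = 3; needs |A ∩ B| ≥ |A ∖ B| — true.

4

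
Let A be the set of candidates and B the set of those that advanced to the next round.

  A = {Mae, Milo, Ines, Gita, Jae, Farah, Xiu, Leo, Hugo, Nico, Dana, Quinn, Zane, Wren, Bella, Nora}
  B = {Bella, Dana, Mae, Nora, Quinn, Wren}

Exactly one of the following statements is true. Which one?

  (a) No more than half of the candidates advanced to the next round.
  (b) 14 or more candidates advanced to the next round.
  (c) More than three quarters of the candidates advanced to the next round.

|A| = 16, |A ∩ B| = 6, |A ∖ B| = 10.
(a) requires |A ∩ B| ≤ |A ∖ B|: true.
(b) requires |A ∩ B| ≥ 14: false.
(c) requires |A ∩ B| / |A| > 3/4: false.

(a)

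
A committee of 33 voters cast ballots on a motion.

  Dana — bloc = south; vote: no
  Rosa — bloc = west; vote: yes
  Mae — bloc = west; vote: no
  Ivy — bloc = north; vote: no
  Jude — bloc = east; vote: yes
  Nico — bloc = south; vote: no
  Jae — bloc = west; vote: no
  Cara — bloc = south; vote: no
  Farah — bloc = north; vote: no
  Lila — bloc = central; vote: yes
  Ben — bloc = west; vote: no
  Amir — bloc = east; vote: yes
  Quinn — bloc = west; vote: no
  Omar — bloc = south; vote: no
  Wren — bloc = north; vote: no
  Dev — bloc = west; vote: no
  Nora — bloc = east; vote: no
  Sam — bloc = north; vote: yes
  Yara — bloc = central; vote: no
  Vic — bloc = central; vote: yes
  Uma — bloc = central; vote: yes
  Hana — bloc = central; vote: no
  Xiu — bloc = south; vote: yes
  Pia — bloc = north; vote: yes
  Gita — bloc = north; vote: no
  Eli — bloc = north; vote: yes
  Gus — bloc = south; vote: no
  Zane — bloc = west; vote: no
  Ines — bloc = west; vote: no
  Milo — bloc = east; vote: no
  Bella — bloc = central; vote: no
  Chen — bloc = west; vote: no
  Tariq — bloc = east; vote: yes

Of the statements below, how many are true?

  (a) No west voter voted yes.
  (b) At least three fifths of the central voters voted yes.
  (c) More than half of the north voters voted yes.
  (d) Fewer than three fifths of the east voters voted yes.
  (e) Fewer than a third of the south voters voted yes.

1

(a) west: |A| = 9, |A ∩ B| = 1; needs A ∩ B = ∅ (|A ∩ B| = 0) — false.
(b) central: |A| = 6, |A ∩ B| = 3; needs |A ∩ B| / |A| ≥ 3/5 — false.
(c) north: |A| = 7, |A ∩ B| = 3; needs |A ∩ B| > |A ∖ B| — false.
(d) east: |A| = 5, |A ∩ B| = 3; needs |A ∩ B| / |A| < 3/5 — false.
(e) south: |A| = 6, |A ∩ B| = 1; needs |A ∩ B| / |A| < 1/3 — true.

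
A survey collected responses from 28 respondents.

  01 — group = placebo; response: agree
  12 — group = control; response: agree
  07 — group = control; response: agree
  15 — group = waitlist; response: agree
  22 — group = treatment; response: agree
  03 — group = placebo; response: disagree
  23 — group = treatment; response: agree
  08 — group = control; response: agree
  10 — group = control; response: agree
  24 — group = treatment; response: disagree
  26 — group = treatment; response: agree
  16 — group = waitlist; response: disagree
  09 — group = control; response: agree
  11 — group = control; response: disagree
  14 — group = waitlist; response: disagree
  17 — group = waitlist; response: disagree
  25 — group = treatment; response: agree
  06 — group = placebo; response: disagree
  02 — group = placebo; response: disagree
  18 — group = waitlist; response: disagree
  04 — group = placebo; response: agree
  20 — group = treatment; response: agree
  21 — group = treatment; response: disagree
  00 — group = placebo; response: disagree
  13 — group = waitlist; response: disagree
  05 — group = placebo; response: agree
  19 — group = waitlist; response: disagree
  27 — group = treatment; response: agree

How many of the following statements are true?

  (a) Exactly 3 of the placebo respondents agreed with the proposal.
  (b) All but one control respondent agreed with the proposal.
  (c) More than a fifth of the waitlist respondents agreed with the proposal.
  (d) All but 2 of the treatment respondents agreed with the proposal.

3

(a) placebo: |A| = 7, |A ∩ B| = 3; needs |A ∩ B| = 3 — true.
(b) control: |A| = 6, |A ∩ B| = 5; needs |A ∖ B| = 1 — true.
(c) waitlist: |A| = 7, |A ∩ B| = 1; needs |A ∩ B| / |A| > 1/5 — false.
(d) treatment: |A| = 8, |A ∩ B| = 6; needs |A ∖ B| = 2 — true.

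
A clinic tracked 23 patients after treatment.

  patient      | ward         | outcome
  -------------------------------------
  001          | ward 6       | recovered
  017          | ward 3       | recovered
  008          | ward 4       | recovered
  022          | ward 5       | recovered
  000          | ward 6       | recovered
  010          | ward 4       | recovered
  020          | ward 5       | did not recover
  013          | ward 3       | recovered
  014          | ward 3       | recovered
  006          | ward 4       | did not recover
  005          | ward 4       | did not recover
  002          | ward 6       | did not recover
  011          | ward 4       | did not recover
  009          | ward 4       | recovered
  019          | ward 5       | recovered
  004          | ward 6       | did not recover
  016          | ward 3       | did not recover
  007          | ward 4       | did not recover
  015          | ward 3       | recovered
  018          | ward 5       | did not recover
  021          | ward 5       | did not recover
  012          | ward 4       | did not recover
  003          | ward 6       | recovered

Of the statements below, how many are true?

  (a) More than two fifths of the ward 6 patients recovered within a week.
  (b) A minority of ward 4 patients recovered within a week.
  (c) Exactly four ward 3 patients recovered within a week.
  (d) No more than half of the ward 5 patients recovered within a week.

(a) ward 6: |A| = 5, |A ∩ B| = 3; needs |A ∩ B| / |A| > 2/5 — true.
(b) ward 4: |A| = 8, |A ∩ B| = 3; needs |A ∩ B| < |A ∖ B| — true.
(c) ward 3: |A| = 5, |A ∩ B| = 4; needs |A ∩ B| = 4 — true.
(d) ward 5: |A| = 5, |A ∩ B| = 2; needs |A ∩ B| ≤ |A ∖ B| — true.

4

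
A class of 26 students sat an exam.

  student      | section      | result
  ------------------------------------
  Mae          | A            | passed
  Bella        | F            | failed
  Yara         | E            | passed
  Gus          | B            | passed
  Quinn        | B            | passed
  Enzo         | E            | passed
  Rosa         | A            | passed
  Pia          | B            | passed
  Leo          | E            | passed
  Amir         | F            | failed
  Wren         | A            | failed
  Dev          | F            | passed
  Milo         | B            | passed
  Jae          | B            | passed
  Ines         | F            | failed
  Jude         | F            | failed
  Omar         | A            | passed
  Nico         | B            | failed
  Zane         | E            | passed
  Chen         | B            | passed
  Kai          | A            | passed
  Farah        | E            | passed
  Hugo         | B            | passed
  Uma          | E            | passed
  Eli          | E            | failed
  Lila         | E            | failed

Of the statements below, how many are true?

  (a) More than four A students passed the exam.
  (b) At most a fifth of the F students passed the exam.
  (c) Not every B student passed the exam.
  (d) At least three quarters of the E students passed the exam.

3

(a) A: |A| = 5, |A ∩ B| = 4; needs |A ∩ B| > 4 — false.
(b) F: |A| = 5, |A ∩ B| = 1; needs |A ∩ B| / |A| ≤ 1/5 — true.
(c) B: |A| = 8, |A ∩ B| = 7; needs A ⊄ B (|A ∖ B| ≥ 1) — true.
(d) E: |A| = 8, |A ∩ B| = 6; needs |A ∩ B| / |A| ≥ 3/4 — true.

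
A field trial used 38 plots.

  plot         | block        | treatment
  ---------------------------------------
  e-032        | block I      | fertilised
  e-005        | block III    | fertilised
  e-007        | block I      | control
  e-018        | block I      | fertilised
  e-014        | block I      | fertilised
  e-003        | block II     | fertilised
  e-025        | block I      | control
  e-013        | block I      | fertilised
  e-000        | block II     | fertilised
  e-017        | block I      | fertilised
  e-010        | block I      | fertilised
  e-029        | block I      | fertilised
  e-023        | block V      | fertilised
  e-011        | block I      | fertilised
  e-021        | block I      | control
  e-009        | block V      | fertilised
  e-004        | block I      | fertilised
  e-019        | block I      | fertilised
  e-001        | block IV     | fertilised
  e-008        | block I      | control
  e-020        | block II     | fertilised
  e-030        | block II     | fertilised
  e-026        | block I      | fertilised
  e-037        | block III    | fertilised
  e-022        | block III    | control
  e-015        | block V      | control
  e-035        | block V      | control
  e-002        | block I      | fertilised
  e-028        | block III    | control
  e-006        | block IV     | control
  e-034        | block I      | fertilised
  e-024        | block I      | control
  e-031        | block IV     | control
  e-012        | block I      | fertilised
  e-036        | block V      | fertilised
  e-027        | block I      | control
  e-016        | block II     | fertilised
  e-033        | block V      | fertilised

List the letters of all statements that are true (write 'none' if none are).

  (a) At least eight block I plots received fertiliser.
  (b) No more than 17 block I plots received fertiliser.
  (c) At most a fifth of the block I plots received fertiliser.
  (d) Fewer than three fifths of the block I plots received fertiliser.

|A| = 20, |A ∩ B| = 14, |A ∖ B| = 6.
(a) |A ∩ B| ≥ 8: holds.
(b) |A ∩ B| ≤ 17: holds.
(c) |A ∩ B| / |A| ≤ 1/5: fails.
(d) |A ∩ B| / |A| < 3/5: fails.

(a), (b)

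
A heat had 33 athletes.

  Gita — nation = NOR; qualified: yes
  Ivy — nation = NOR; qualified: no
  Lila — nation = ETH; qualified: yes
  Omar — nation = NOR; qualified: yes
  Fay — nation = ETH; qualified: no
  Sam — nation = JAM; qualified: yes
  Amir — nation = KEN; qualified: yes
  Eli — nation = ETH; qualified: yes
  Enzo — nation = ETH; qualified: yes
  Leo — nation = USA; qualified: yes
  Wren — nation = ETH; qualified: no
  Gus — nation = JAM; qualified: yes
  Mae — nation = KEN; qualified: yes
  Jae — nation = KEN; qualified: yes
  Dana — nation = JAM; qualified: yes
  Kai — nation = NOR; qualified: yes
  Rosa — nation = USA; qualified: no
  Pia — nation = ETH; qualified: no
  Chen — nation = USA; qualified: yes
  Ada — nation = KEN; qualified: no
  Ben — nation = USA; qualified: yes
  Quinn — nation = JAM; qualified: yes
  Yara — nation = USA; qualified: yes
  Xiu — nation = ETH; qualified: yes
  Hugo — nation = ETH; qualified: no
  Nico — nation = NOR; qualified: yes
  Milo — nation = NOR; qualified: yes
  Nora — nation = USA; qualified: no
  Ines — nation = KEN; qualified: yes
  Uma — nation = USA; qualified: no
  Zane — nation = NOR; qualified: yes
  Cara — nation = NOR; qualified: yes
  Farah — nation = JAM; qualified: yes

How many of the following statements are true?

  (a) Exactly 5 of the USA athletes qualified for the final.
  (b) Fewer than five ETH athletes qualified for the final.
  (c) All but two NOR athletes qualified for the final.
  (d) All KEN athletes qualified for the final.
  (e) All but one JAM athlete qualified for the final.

1

(a) USA: |A| = 7, |A ∩ B| = 4; needs |A ∩ B| = 5 — false.
(b) ETH: |A| = 8, |A ∩ B| = 4; needs |A ∩ B| < 5 — true.
(c) NOR: |A| = 8, |A ∩ B| = 7; needs |A ∖ B| = 2 — false.
(d) KEN: |A| = 5, |A ∩ B| = 4; needs A ⊆ B, i.e. every element of A is in B (|A ∖ B| = 0) — false.
(e) JAM: |A| = 5, |A ∩ B| = 5; needs |A ∖ B| = 1 — false.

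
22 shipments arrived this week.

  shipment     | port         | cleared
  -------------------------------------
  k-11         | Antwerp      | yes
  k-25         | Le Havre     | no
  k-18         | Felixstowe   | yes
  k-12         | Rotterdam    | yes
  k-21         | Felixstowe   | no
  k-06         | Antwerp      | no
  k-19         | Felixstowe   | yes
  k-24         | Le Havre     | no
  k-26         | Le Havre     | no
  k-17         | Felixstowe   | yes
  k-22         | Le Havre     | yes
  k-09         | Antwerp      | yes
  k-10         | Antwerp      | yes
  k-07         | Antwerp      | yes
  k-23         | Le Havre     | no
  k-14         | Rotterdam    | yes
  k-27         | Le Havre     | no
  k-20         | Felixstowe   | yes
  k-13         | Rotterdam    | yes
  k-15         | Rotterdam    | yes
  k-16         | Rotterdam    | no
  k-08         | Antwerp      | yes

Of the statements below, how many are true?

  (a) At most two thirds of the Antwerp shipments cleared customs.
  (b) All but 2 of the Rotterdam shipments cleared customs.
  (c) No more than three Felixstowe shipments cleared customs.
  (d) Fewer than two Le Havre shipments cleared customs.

(a) Antwerp: |A| = 6, |A ∩ B| = 5; needs |A ∩ B| / |A| ≤ 2/3 — false.
(b) Rotterdam: |A| = 5, |A ∩ B| = 4; needs |A ∖ B| = 2 — false.
(c) Felixstowe: |A| = 5, |A ∩ B| = 4; needs |A ∩ B| ≤ 3 — false.
(d) Le Havre: |A| = 6, |A ∩ B| = 1; needs |A ∩ B| < 2 — true.

1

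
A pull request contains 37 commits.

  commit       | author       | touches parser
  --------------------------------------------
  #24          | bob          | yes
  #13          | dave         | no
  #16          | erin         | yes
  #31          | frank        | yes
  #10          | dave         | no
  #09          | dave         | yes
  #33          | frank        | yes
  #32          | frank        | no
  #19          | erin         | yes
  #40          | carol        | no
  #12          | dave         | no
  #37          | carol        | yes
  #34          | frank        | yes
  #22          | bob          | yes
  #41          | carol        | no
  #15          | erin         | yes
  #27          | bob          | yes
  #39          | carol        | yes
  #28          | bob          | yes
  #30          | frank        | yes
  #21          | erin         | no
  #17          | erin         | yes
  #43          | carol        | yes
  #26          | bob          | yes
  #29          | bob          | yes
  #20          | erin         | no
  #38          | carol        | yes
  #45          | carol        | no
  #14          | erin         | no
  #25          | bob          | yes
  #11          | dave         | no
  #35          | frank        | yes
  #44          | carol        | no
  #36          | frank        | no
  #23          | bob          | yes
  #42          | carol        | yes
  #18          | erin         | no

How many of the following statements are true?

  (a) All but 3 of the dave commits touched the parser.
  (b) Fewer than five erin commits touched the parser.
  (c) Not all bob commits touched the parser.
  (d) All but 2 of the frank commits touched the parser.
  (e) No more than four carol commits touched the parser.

(a) dave: |A| = 5, |A ∩ B| = 1; needs |A ∖ B| = 3 — false.
(b) erin: |A| = 8, |A ∩ B| = 4; needs |A ∩ B| < 5 — true.
(c) bob: |A| = 8, |A ∩ B| = 8; needs A ⊄ B (|A ∖ B| ≥ 1) — false.
(d) frank: |A| = 7, |A ∩ B| = 5; needs |A ∖ B| = 2 — true.
(e) carol: |A| = 9, |A ∩ B| = 5; needs |A ∩ B| ≤ 4 — false.

2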